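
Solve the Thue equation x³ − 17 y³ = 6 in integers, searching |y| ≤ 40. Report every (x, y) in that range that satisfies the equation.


The equation is x³ - 17y³ = 6. For fixed y, x³ = 17·y³ + 6, so a solution requires the RHS to be a perfect cube.
Strategy: iterate y from -40 to 40, compute RHS = 17·y³ + 6, and check whether it is a (positive or negative) perfect cube.
Check small values of y:
  y = 0: RHS = 6 is not a perfect cube.
  y = 1: RHS = 23 is not a perfect cube.
  y = -1: RHS = -11 is not a perfect cube.
  y = 2: RHS = 142 is not a perfect cube.
  y = -2: RHS = -130 is not a perfect cube.
  y = 3: RHS = 465 is not a perfect cube.
  y = -3: RHS = -453 is not a perfect cube.
Continuing the search up to |y| = 40 finds no solutions either.
No (x, y) in the scanned range satisfies the equation.

No integer solutions with |y| ≤ 40.


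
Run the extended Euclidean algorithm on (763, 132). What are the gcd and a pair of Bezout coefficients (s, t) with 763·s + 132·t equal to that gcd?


Euclidean algorithm on (763, 132) — divide until remainder is 0:
  763 = 5 · 132 + 103
  132 = 1 · 103 + 29
  103 = 3 · 29 + 16
  29 = 1 · 16 + 13
  16 = 1 · 13 + 3
  13 = 4 · 3 + 1
  3 = 3 · 1 + 0
gcd(763, 132) = 1.
Track Bezout coefficients alongside the remainders: start with r₀ = 763 = a·1 + b·0 (s = 1, t = 0) and r₁ = 132 = a·0 + b·1 (s = 0, t = 1); each new remainder r_{k+1} = r_{k-1} − q_k·r_k inherits s_{k+1} = s_{k-1} − q_k·s_k, t_{k+1} = t_{k-1} − q_k·t_k, so r_k = a·s_k + b·t_k at every step:
  q = 5: r = 103, s = 1 − 5·0 = 1, t = 0 − 5·1 = -5  (check: 763·1 + 132·(-5) = 103)
  q = 1: r = 29, s = 0 − 1·1 = -1, t = 1 − 1·(-5) = 6  (check: 763·(-1) + 132·6 = 29)
  q = 3: r = 16, s = 1 − 3·(-1) = 4, t = -5 − 3·6 = -23  (check: 763·4 + 132·(-23) = 16)
  q = 1: r = 13, s = -1 − 1·4 = -5, t = 6 − 1·(-23) = 29  (check: 763·(-5) + 132·29 = 13)
  q = 1: r = 3, s = 4 − 1·(-5) = 9, t = -23 − 1·29 = -52  (check: 763·9 + 132·(-52) = 3)
  q = 4: r = 1, s = -5 − 4·9 = -41, t = 29 − 4·(-52) = 237  (check: 763·(-41) + 132·237 = 1)
The row with r = 1 (the gcd) gives the Bezout coefficients s = -41, t = 237.
Result: 763 · (-41) + 132 · (237) = 1.

gcd(763, 132) = 1; s = -41, t = 237 (check: 763·(-41) + 132·237 = 1).


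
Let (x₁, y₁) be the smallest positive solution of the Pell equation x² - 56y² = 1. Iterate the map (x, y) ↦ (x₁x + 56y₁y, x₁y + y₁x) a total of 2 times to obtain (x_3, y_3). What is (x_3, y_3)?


Step 1: Find the fundamental solution (x₁, y₁) of x² - 56y² = 1.
  Expand √56 as a continued fraction. a₀ = ⌊√56⌋ = 7; iterate m_{k+1} = d_k·a_k − m_k, d_{k+1} = (56 − m_{k+1}²)/d_k, a_{k+1} = ⌊(a₀ + m_{k+1})/d_{k+1}⌋ (starting m₀ = 0, d₀ = 1), with convergents p_k = a_k·p_{k-1} + p_{k-2}, q_k = a_k·q_{k-1} + q_{k-2} (p₋₁ = 1, q₋₁ = 0):
  k = 0: a₀ = 7; p₀/q₀ = 7/1; p₀² − 56·q₀² = 49 − 56 = -7.
  k = 1: m = 7, d = 7, a = ⌊(7 + 7)/7⌋ = 2; p/q = (2·7 + 1)/(2·1 + 0) = 15/2; p² − 56·q² = 225 − 224 = 1.
  The first convergent with p² − 56·q² = 1 gives the fundamental solution (x₁, y₁) = (15, 2).
Step 2: Apply the recurrence (x_{n+1}, y_{n+1}) = (x₁x_n + 56y₁y_n, x₁y_n + y₁x_n) repeatedly.
  From (x_1, y_1) = (15, 2): x_2 = 15·15 + 56·2·2 = 449; y_2 = 15·2 + 2·15 = 60.
  From (x_2, y_2) = (449, 60): x_3 = 15·449 + 56·2·60 = 13455; y_3 = 15·60 + 2·449 = 1798.
Step 3: Verify x_3² - 56·y_3² = 181037025 - 181037024 = 1 (should be 1). ✓

(x_1, y_1) = (15, 2); (x_3, y_3) = (13455, 1798).


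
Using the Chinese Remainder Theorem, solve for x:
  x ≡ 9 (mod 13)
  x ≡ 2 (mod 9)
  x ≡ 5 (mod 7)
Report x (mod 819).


Moduli 13, 9, 7 are pairwise coprime; by CRT there is a unique solution modulo M = 13 · 9 · 7 = 819.
Solve pairwise, accumulating the modulus:
  Start with x ≡ 9 (mod 13).
  Combine with x ≡ 2 (mod 9): since gcd(13, 9) = 1, we get a unique residue mod 117.
    Write x = 9 + 13·t and substitute into x ≡ 2 (mod 9): 13·t ≡ 2 − 9 = -7 (mod 9).
    Reduce coefficients mod 9: 4·t ≡ 2 (mod 9).
    The inverse of 4 mod 9 is 7 (since 4·7 = 28 = 3·9 + 1), so t ≡ 7·2 = 14 ≡ 5 (mod 9).
    Then x = 9 + 13·5 = 74, valid modulo lcm(13, 9) = 117: x ≡ 74 (mod 117).
  Combine with x ≡ 5 (mod 7): since gcd(117, 7) = 1, we get a unique residue mod 819.
    Write x = 74 + 117·t and substitute into x ≡ 5 (mod 7): 117·t ≡ 5 − 74 = -69 (mod 7).
    Reduce coefficients mod 7: 5·t ≡ 1 (mod 7).
    The inverse of 5 mod 7 is 3 (since 5·3 = 15 = 2·7 + 1), so t ≡ 3·1 = 3 ≡ 3 (mod 7).
    Then x = 74 + 117·3 = 425, valid modulo lcm(117, 7) = 819: x ≡ 425 (mod 819).
Verify: 425 mod 13 = 9 ✓, 425 mod 9 = 2 ✓, 425 mod 7 = 5 ✓.

x ≡ 425 (mod 819).


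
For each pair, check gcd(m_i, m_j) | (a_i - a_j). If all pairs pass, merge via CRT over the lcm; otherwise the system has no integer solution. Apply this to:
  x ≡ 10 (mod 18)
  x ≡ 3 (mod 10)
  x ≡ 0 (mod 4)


Moduli 18, 10, 4 are not pairwise coprime, so CRT works modulo lcm(m_i) when all pairwise compatibility conditions hold.
Pairwise compatibility: gcd(m_i, m_j) must divide a_i - a_j for every pair.
Merge one congruence at a time:
  Start: x ≡ 10 (mod 18).
  Combine with x ≡ 3 (mod 10): gcd(18, 10) = 2, and 3 - 10 = -7 is NOT divisible by 2.
    ⇒ system is inconsistent (no integer solution).

No solution (the system is inconsistent).


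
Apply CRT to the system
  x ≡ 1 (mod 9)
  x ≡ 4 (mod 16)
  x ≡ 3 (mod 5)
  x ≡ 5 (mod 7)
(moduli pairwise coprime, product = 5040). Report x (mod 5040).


Product of moduli M = 9 · 16 · 5 · 7 = 5040.
Merge one congruence at a time:
  Start: x ≡ 1 (mod 9).
  Combine with x ≡ 4 (mod 16); new modulus lcm = 144.
    Write x = 1 + 9·t and substitute into x ≡ 4 (mod 16): 9·t ≡ 4 − 1 = 3 (mod 16).
    The inverse of 9 mod 16 is 9 (since 9·9 = 81 = 5·16 + 1), so t ≡ 9·3 = 27 ≡ 11 (mod 16).
    Then x = 1 + 9·11 = 100, valid modulo lcm(9, 16) = 144: x ≡ 100 (mod 144).
  Combine with x ≡ 3 (mod 5); new modulus lcm = 720.
    Write x = 100 + 144·t and substitute into x ≡ 3 (mod 5): 144·t ≡ 3 − 100 = -97 (mod 5).
    Reduce coefficients mod 5: 4·t ≡ 3 (mod 5).
    The inverse of 4 mod 5 is 4 (since 4·4 = 16 = 3·5 + 1), so t ≡ 4·3 = 12 ≡ 2 (mod 5).
    Then x = 100 + 144·2 = 388, valid modulo lcm(144, 5) = 720: x ≡ 388 (mod 720).
  Combine with x ≡ 5 (mod 7); new modulus lcm = 5040.
    Write x = 388 + 720·t and substitute into x ≡ 5 (mod 7): 720·t ≡ 5 − 388 = -383 (mod 7).
    Reduce coefficients mod 7: 6·t ≡ 2 (mod 7).
    The inverse of 6 mod 7 is 6 (since 6·6 = 36 = 5·7 + 1), so t ≡ 6·2 = 12 ≡ 5 (mod 7).
    Then x = 388 + 720·5 = 3988, valid modulo lcm(720, 7) = 5040: x ≡ 3988 (mod 5040).
Verify against each original: 3988 mod 9 = 1, 3988 mod 16 = 4, 3988 mod 5 = 3, 3988 mod 7 = 5.

x ≡ 3988 (mod 5040).


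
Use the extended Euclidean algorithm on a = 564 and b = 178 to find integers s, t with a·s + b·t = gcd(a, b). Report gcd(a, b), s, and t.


Euclidean algorithm on (564, 178) — divide until remainder is 0:
  564 = 3 · 178 + 30
  178 = 5 · 30 + 28
  30 = 1 · 28 + 2
  28 = 14 · 2 + 0
gcd(564, 178) = 2.
Track Bezout coefficients alongside the remainders: start with r₀ = 564 = a·1 + b·0 (s = 1, t = 0) and r₁ = 178 = a·0 + b·1 (s = 0, t = 1); each new remainder r_{k+1} = r_{k-1} − q_k·r_k inherits s_{k+1} = s_{k-1} − q_k·s_k, t_{k+1} = t_{k-1} − q_k·t_k, so r_k = a·s_k + b·t_k at every step:
  q = 3: r = 30, s = 1 − 3·0 = 1, t = 0 − 3·1 = -3  (check: 564·1 + 178·(-3) = 30)
  q = 5: r = 28, s = 0 − 5·1 = -5, t = 1 − 5·(-3) = 16  (check: 564·(-5) + 178·16 = 28)
  q = 1: r = 2, s = 1 − 1·(-5) = 6, t = -3 − 1·16 = -19  (check: 564·6 + 178·(-19) = 2)
The row with r = 2 (the gcd) gives the Bezout coefficients s = 6, t = -19.
Result: 564 · (6) + 178 · (-19) = 2.

gcd(564, 178) = 2; s = 6, t = -19 (check: 564·6 + 178·(-19) = 2).


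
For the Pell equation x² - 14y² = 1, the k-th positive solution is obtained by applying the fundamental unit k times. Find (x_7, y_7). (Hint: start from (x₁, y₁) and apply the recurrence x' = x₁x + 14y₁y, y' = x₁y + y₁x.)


Step 1: Find the fundamental solution (x₁, y₁) of x² - 14y² = 1.
  Expand √14 as a continued fraction. a₀ = ⌊√14⌋ = 3; iterate m_{k+1} = d_k·a_k − m_k, d_{k+1} = (14 − m_{k+1}²)/d_k, a_{k+1} = ⌊(a₀ + m_{k+1})/d_{k+1}⌋ (starting m₀ = 0, d₀ = 1), with convergents p_k = a_k·p_{k-1} + p_{k-2}, q_k = a_k·q_{k-1} + q_{k-2} (p₋₁ = 1, q₋₁ = 0):
  k = 0: a₀ = 3; p₀/q₀ = 3/1; p₀² − 14·q₀² = 9 − 14 = -5.
  k = 1: m = 3, d = 5, a = ⌊(3 + 3)/5⌋ = 1; p/q = (1·3 + 1)/(1·1 + 0) = 4/1; p² − 14·q² = 16 − 14 = 2.
  k = 2: m = 2, d = 2, a = ⌊(3 + 2)/2⌋ = 2; p/q = (2·4 + 3)/(2·1 + 1) = 11/3; p² − 14·q² = 121 − 126 = -5.
  k = 3: m = 2, d = 5, a = ⌊(3 + 2)/5⌋ = 1; p/q = (1·11 + 4)/(1·3 + 1) = 15/4; p² − 14·q² = 225 − 224 = 1.
  The first convergent with p² − 14·q² = 1 gives the fundamental solution (x₁, y₁) = (15, 4).
Step 2: Apply the recurrence (x_{n+1}, y_{n+1}) = (x₁x_n + 14y₁y_n, x₁y_n + y₁x_n) repeatedly.
  From (x_1, y_1) = (15, 4): x_2 = 15·15 + 14·4·4 = 449; y_2 = 15·4 + 4·15 = 120.
  From (x_2, y_2) = (449, 120): x_3 = 15·449 + 14·4·120 = 13455; y_3 = 15·120 + 4·449 = 3596.
  From (x_3, y_3) = (13455, 3596): x_4 = 15·13455 + 14·4·3596 = 403201; y_4 = 15·3596 + 4·13455 = 107760.
  From (x_4, y_4) = (403201, 107760): x_5 = 15·403201 + 14·4·107760 = 12082575; y_5 = 15·107760 + 4·403201 = 3229204.
  From (x_5, y_5) = (12082575, 3229204): x_6 = 15·12082575 + 14·4·3229204 = 362074049; y_6 = 15·3229204 + 4·12082575 = 96768360.
  From (x_6, y_6) = (362074049, 96768360): x_7 = 15·362074049 + 14·4·96768360 = 10850138895; y_7 = 15·96768360 + 4·362074049 = 2899821596.
Step 3: Verify x_7² - 14·y_7² = 117725514040791821025 - 117725514040791821024 = 1 (should be 1). ✓

(x_1, y_1) = (15, 4); (x_7, y_7) = (10850138895, 2899821596).


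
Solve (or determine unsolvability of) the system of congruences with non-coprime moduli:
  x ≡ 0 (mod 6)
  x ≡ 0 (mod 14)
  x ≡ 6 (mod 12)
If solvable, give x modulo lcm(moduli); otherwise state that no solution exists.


Moduli 6, 14, 12 are not pairwise coprime, so CRT works modulo lcm(m_i) when all pairwise compatibility conditions hold.
Pairwise compatibility: gcd(m_i, m_j) must divide a_i - a_j for every pair.
Merge one congruence at a time:
  Start: x ≡ 0 (mod 6).
  Combine with x ≡ 0 (mod 14): gcd(6, 14) = 2; 0 - 0 = 0, which IS divisible by 2, so compatible.
    Write x = 0 + 6·t and substitute into x ≡ 0 (mod 14): 6·t ≡ 0 − 0 = 0 (mod 14).
    Divide the congruence (and modulus) by g = 2: 3·t ≡ 0 (mod 7).
    The inverse of 3 mod 7 is 5 (since 3·5 = 15 = 2·7 + 1), so t ≡ 5·0 = 0 ≡ 0 (mod 7).
    Then x = 0 + 6·0 = 0, valid modulo lcm(6, 14) = 42: x ≡ 0 (mod 42).
  Combine with x ≡ 6 (mod 12): gcd(42, 12) = 6; 6 - 0 = 6, which IS divisible by 6, so compatible.
    Write x = 0 + 42·t and substitute into x ≡ 6 (mod 12): 42·t ≡ 6 − 0 = 6 (mod 12).
    Divide the congruence (and modulus) by g = 6: 7·t ≡ 1 (mod 2).
    Reduce coefficients mod 2: 1·t ≡ 1 (mod 2).
    So t ≡ 1 (mod 2).
    Then x = 0 + 42·1 = 42, valid modulo lcm(42, 12) = 84: x ≡ 42 (mod 84).
Verify: 42 mod 6 = 0, 42 mod 14 = 0, 42 mod 12 = 6.

x ≡ 42 (mod 84).


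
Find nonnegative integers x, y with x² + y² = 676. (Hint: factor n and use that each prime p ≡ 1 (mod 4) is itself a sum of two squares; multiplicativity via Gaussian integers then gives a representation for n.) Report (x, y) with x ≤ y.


Step 1: Factor n = 676 = 2^2 · 13^2.
Step 2: Check the mod-4 condition on each prime factor: 2 = 2 (special); 13 ≡ 1 (mod 4), exponent 2.
All primes ≡ 3 (mod 4) appear to even exponent (or don't appear), so by the two-squares theorem n IS expressible as a sum of two squares.
Step 3: Build a representation. Group n = k² · m with k = 2 and m = 13 · 13 = 169 (a product of primes ≡ 1 (mod 4)); a representation of m scales to one of n via (k·x)² + (k·y)² = k²(x² + y²). Each prime p ≡ 1 (mod 4) is itself a sum of two squares; find a² by testing p − a² for a perfect square:
  13: 13 − 1² = 12, 13 − 2² = 9 = 3² ⇒ 13 = 2² + 3².
  Combine using the Brahmagupta–Fibonacci identity (a² + b²)(c² + d²) = (ac − bd)² + (ad + bc)² = (ac + bd)² + (ad − bc)²:
  13 · 13 = 169: from (2² + 3²)(2² + 3²), take (2·2 − 3·3, 2·3 + 3·2) = (4 − 9, 6 + 6) = (-5, 12); dropping signs (only squares matter) gives (5, 12); check 5² + 12² = 25 + 144 = 169 ✓.
  Scale by k = 2: (2·5, 2·12) = (10, 24).
Step 4: Order so x ≤ y and verify: 10² + 24² = 100 + 576 = 676 = n. ✓

n = 676 = 10² + 24² (one valid representation with x ≤ y).


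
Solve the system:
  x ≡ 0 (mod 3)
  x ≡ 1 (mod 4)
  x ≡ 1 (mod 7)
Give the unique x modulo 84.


Moduli 3, 4, 7 are pairwise coprime; by CRT there is a unique solution modulo M = 3 · 4 · 7 = 84.
Solve pairwise, accumulating the modulus:
  Start with x ≡ 0 (mod 3).
  Combine with x ≡ 1 (mod 4): since gcd(3, 4) = 1, we get a unique residue mod 12.
    Write x = 0 + 3·t and substitute into x ≡ 1 (mod 4): 3·t ≡ 1 − 0 = 1 (mod 4).
    The inverse of 3 mod 4 is 3 (since 3·3 = 9 = 2·4 + 1), so t ≡ 3·1 = 3 ≡ 3 (mod 4).
    Then x = 0 + 3·3 = 9, valid modulo lcm(3, 4) = 12: x ≡ 9 (mod 12).
  Combine with x ≡ 1 (mod 7): since gcd(12, 7) = 1, we get a unique residue mod 84.
    Write x = 9 + 12·t and substitute into x ≡ 1 (mod 7): 12·t ≡ 1 − 9 = -8 (mod 7).
    Reduce coefficients mod 7: 5·t ≡ 6 (mod 7).
    The inverse of 5 mod 7 is 3 (since 5·3 = 15 = 2·7 + 1), so t ≡ 3·6 = 18 ≡ 4 (mod 7).
    Then x = 9 + 12·4 = 57, valid modulo lcm(12, 7) = 84: x ≡ 57 (mod 84).
Verify: 57 mod 3 = 0 ✓, 57 mod 4 = 1 ✓, 57 mod 7 = 1 ✓.

x ≡ 57 (mod 84).


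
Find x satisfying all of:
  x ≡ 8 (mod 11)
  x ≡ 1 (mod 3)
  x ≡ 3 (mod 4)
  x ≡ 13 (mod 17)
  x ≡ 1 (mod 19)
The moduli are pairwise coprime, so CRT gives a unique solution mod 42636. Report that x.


Product of moduli M = 11 · 3 · 4 · 17 · 19 = 42636.
Merge one congruence at a time:
  Start: x ≡ 8 (mod 11).
  Combine with x ≡ 1 (mod 3); new modulus lcm = 33.
    Write x = 8 + 11·t and substitute into x ≡ 1 (mod 3): 11·t ≡ 1 − 8 = -7 (mod 3).
    Reduce coefficients mod 3: 2·t ≡ 2 (mod 3).
    The inverse of 2 mod 3 is 2 (since 2·2 = 4 = 1·3 + 1), so t ≡ 2·2 = 4 ≡ 1 (mod 3).
    Then x = 8 + 11·1 = 19, valid modulo lcm(11, 3) = 33: x ≡ 19 (mod 33).
  Combine with x ≡ 3 (mod 4); new modulus lcm = 132.
    Write x = 19 + 33·t and substitute into x ≡ 3 (mod 4): 33·t ≡ 3 − 19 = -16 (mod 4).
    Reduce coefficients mod 4: 1·t ≡ 0 (mod 4).
    So t ≡ 0 (mod 4).
    Then x = 19 + 33·0 = 19, valid modulo lcm(33, 4) = 132: x ≡ 19 (mod 132).
  Combine with x ≡ 13 (mod 17); new modulus lcm = 2244.
    Write x = 19 + 132·t and substitute into x ≡ 13 (mod 17): 132·t ≡ 13 − 19 = -6 (mod 17).
    Reduce coefficients mod 17: 13·t ≡ 11 (mod 17).
    The inverse of 13 mod 17 is 4 (since 13·4 = 52 = 3·17 + 1), so t ≡ 4·11 = 44 ≡ 10 (mod 17).
    Then x = 19 + 132·10 = 1339, valid modulo lcm(132, 17) = 2244: x ≡ 1339 (mod 2244).
  Combine with x ≡ 1 (mod 19); new modulus lcm = 42636.
    Write x = 1339 + 2244·t and substitute into x ≡ 1 (mod 19): 2244·t ≡ 1 − 1339 = -1338 (mod 19).
    Reduce coefficients mod 19: 2·t ≡ 11 (mod 19).
    The inverse of 2 mod 19 is 10 (since 2·10 = 20 = 1·19 + 1), so t ≡ 10·11 = 110 ≡ 15 (mod 19).
    Then x = 1339 + 2244·15 = 34999, valid modulo lcm(2244, 19) = 42636: x ≡ 34999 (mod 42636).
Verify against each original: 34999 mod 11 = 8, 34999 mod 3 = 1, 34999 mod 4 = 3, 34999 mod 17 = 13, 34999 mod 19 = 1.

x ≡ 34999 (mod 42636).


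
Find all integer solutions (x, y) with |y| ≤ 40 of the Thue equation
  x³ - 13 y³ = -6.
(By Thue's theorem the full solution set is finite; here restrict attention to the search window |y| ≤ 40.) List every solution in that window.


The equation is x³ - 13y³ = -6. For fixed y, x³ = 13·y³ − 6, so a solution requires the RHS to be a perfect cube.
Strategy: iterate y from -40 to 40, compute RHS = 13·y³ − 6, and check whether it is a (positive or negative) perfect cube.
Check small values of y:
  y = 0: RHS = -6 is not a perfect cube.
  y = 1: RHS = 7 is not a perfect cube.
  y = -1: RHS = -19 is not a perfect cube.
  y = 2: RHS = 98 is not a perfect cube.
  y = -2: RHS = -110 is not a perfect cube.
  y = 3: RHS = 345 is not a perfect cube.
  y = -3: RHS = -357 is not a perfect cube.
Continuing the search up to |y| = 40 finds no solutions either.
No (x, y) in the scanned range satisfies the equation.

No integer solutions with |y| ≤ 40.


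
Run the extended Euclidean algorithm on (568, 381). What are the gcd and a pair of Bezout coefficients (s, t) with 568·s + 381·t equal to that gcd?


Euclidean algorithm on (568, 381) — divide until remainder is 0:
  568 = 1 · 381 + 187
  381 = 2 · 187 + 7
  187 = 26 · 7 + 5
  7 = 1 · 5 + 2
  5 = 2 · 2 + 1
  2 = 2 · 1 + 0
gcd(568, 381) = 1.
Track Bezout coefficients alongside the remainders: start with r₀ = 568 = a·1 + b·0 (s = 1, t = 0) and r₁ = 381 = a·0 + b·1 (s = 0, t = 1); each new remainder r_{k+1} = r_{k-1} − q_k·r_k inherits s_{k+1} = s_{k-1} − q_k·s_k, t_{k+1} = t_{k-1} − q_k·t_k, so r_k = a·s_k + b·t_k at every step:
  q = 1: r = 187, s = 1 − 1·0 = 1, t = 0 − 1·1 = -1  (check: 568·1 + 381·(-1) = 187)
  q = 2: r = 7, s = 0 − 2·1 = -2, t = 1 − 2·(-1) = 3  (check: 568·(-2) + 381·3 = 7)
  q = 26: r = 5, s = 1 − 26·(-2) = 53, t = -1 − 26·3 = -79  (check: 568·53 + 381·(-79) = 5)
  q = 1: r = 2, s = -2 − 1·53 = -55, t = 3 − 1·(-79) = 82  (check: 568·(-55) + 381·82 = 2)
  q = 2: r = 1, s = 53 − 2·(-55) = 163, t = -79 − 2·82 = -243  (check: 568·163 + 381·(-243) = 1)
The row with r = 1 (the gcd) gives the Bezout coefficients s = 163, t = -243.
Result: 568 · (163) + 381 · (-243) = 1.

gcd(568, 381) = 1; s = 163, t = -243 (check: 568·163 + 381·(-243) = 1).


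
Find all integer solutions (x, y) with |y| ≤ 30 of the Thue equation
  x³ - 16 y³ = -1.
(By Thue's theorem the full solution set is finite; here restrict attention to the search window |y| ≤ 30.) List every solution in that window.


The equation is x³ - 16y³ = -1. For fixed y, x³ = 16·y³ − 1, so a solution requires the RHS to be a perfect cube.
Strategy: iterate y from -30 to 30, compute RHS = 16·y³ − 1, and check whether it is a (positive or negative) perfect cube.
Check small values of y:
  y = 0: RHS = -1 = (-1)³ ⇒ x = -1 works.
  y = 1: RHS = 15 is not a perfect cube.
  y = -1: RHS = -17 is not a perfect cube.
  y = 2: RHS = 127 is not a perfect cube.
  y = -2: RHS = -129 is not a perfect cube.
  y = 3: RHS = 431 is not a perfect cube.
  y = -3: RHS = -433 is not a perfect cube.
Continuing the search up to |y| = 30 finds no further solutions beyond those listed.
Collected solutions: (-1, 0).

Solutions (with |y| ≤ 30): (-1, 0).


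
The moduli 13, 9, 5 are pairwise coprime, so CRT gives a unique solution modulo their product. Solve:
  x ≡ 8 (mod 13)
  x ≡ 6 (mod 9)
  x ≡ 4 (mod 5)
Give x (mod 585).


Moduli 13, 9, 5 are pairwise coprime; by CRT there is a unique solution modulo M = 13 · 9 · 5 = 585.
Solve pairwise, accumulating the modulus:
  Start with x ≡ 8 (mod 13).
  Combine with x ≡ 6 (mod 9): since gcd(13, 9) = 1, we get a unique residue mod 117.
    Write x = 8 + 13·t and substitute into x ≡ 6 (mod 9): 13·t ≡ 6 − 8 = -2 (mod 9).
    Reduce coefficients mod 9: 4·t ≡ 7 (mod 9).
    The inverse of 4 mod 9 is 7 (since 4·7 = 28 = 3·9 + 1), so t ≡ 7·7 = 49 ≡ 4 (mod 9).
    Then x = 8 + 13·4 = 60, valid modulo lcm(13, 9) = 117: x ≡ 60 (mod 117).
  Combine with x ≡ 4 (mod 5): since gcd(117, 5) = 1, we get a unique residue mod 585.
    Write x = 60 + 117·t and substitute into x ≡ 4 (mod 5): 117·t ≡ 4 − 60 = -56 (mod 5).
    Reduce coefficients mod 5: 2·t ≡ 4 (mod 5).
    The inverse of 2 mod 5 is 3 (since 2·3 = 6 = 1·5 + 1), so t ≡ 3·4 = 12 ≡ 2 (mod 5).
    Then x = 60 + 117·2 = 294, valid modulo lcm(117, 5) = 585: x ≡ 294 (mod 585).
Verify: 294 mod 13 = 8 ✓, 294 mod 9 = 6 ✓, 294 mod 5 = 4 ✓.

x ≡ 294 (mod 585).


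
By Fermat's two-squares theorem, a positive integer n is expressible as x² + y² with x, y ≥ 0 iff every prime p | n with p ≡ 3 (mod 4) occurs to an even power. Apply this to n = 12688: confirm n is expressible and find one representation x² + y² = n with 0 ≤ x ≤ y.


Step 1: Factor n = 12688 = 2^4 · 13 · 61.
Step 2: Check the mod-4 condition on each prime factor: 2 = 2 (special); 13 ≡ 1 (mod 4), exponent 1; 61 ≡ 1 (mod 4), exponent 1.
All primes ≡ 3 (mod 4) appear to even exponent (or don't appear), so by the two-squares theorem n IS expressible as a sum of two squares.
Step 3: Build a representation. Group n = k² · m with k = 4 and m = 13 · 61 = 793 (a product of primes ≡ 1 (mod 4)); a representation of m scales to one of n via (k·x)² + (k·y)² = k²(x² + y²). Each prime p ≡ 1 (mod 4) is itself a sum of two squares; find a² by testing p − a² for a perfect square:
  13: 13 − 1² = 12, 13 − 2² = 9 = 3² ⇒ 13 = 2² + 3².
  61: 61 − 1² = 60, 61 − 2² = 57, 61 − 3² = 52, 61 − 4² = 45, 61 − 5² = 36 = 6² ⇒ 61 = 5² + 6².
  Combine using the Brahmagupta–Fibonacci identity (a² + b²)(c² + d²) = (ac − bd)² + (ad + bc)² = (ac + bd)² + (ad − bc)²:
  13 · 61 = 793: from (2² + 3²)(5² + 6²), take (2·5 − 3·6, 2·6 + 3·5) = (10 − 18, 12 + 15) = (-8, 27); dropping signs (only squares matter) gives (8, 27); check 8² + 27² = 64 + 729 = 793 ✓.
  Scale by k = 4: (4·8, 4·27) = (32, 108).
Step 4: Order so x ≤ y and verify: 32² + 108² = 1024 + 11664 = 12688 = n. ✓

n = 12688 = 32² + 108² (one valid representation with x ≤ y).


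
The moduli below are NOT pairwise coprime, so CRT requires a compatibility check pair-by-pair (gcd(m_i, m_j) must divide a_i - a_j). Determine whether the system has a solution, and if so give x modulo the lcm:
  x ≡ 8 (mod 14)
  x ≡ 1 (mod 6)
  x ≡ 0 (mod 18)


Moduli 14, 6, 18 are not pairwise coprime, so CRT works modulo lcm(m_i) when all pairwise compatibility conditions hold.
Pairwise compatibility: gcd(m_i, m_j) must divide a_i - a_j for every pair.
Merge one congruence at a time:
  Start: x ≡ 8 (mod 14).
  Combine with x ≡ 1 (mod 6): gcd(14, 6) = 2, and 1 - 8 = -7 is NOT divisible by 2.
    ⇒ system is inconsistent (no integer solution).

No solution (the system is inconsistent).


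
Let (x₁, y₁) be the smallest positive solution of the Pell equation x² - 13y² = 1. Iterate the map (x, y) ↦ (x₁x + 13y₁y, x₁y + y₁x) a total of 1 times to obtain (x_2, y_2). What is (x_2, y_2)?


Step 1: Find the fundamental solution (x₁, y₁) of x² - 13y² = 1.
  Expand √13 as a continued fraction. a₀ = ⌊√13⌋ = 3; iterate m_{k+1} = d_k·a_k − m_k, d_{k+1} = (13 − m_{k+1}²)/d_k, a_{k+1} = ⌊(a₀ + m_{k+1})/d_{k+1}⌋ (starting m₀ = 0, d₀ = 1), with convergents p_k = a_k·p_{k-1} + p_{k-2}, q_k = a_k·q_{k-1} + q_{k-2} (p₋₁ = 1, q₋₁ = 0):
  k = 0: a₀ = 3; p₀/q₀ = 3/1; p₀² − 13·q₀² = 9 − 13 = -4.
  k = 1: m = 3, d = 4, a = ⌊(3 + 3)/4⌋ = 1; p/q = (1·3 + 1)/(1·1 + 0) = 4/1; p² − 13·q² = 16 − 13 = 3.
  k = 2: m = 1, d = 3, a = ⌊(3 + 1)/3⌋ = 1; p/q = (1·4 + 3)/(1·1 + 1) = 7/2; p² − 13·q² = 49 − 52 = -3.
  k = 3: m = 2, d = 3, a = ⌊(3 + 2)/3⌋ = 1; p/q = (1·7 + 4)/(1·2 + 1) = 11/3; p² − 13·q² = 121 − 117 = 4.
  k = 4: m = 1, d = 4, a = ⌊(3 + 1)/4⌋ = 1; p/q = (1·11 + 7)/(1·3 + 2) = 18/5; p² − 13·q² = 324 − 325 = -1.
  k = 5: m = 3, d = 1, a = ⌊(3 + 3)/1⌋ = 6; p/q = (6·18 + 11)/(6·5 + 3) = 119/33; p² − 13·q² = 14161 − 14157 = 4.
  k = 6: m = 3, d = 4, a = ⌊(3 + 3)/4⌋ = 1; p/q = (1·119 + 18)/(1·33 + 5) = 137/38; p² − 13·q² = 18769 − 18772 = -3.
  k = 7: m = 1, d = 3, a = ⌊(3 + 1)/3⌋ = 1; p/q = (1·137 + 119)/(1·38 + 33) = 256/71; p² − 13·q² = 65536 − 65533 = 3.
  k = 8: m = 2, d = 3, a = ⌊(3 + 2)/3⌋ = 1; p/q = (1·256 + 137)/(1·71 + 38) = 393/109; p² − 13·q² = 154449 − 154453 = -4.
  k = 9: m = 1, d = 4, a = ⌊(3 + 1)/4⌋ = 1; p/q = (1·393 + 256)/(1·109 + 71) = 649/180; p² − 13·q² = 421201 − 421200 = 1.
  The first convergent with p² − 13·q² = 1 gives the fundamental solution (x₁, y₁) = (649, 180).
Step 2: Apply the recurrence (x_{n+1}, y_{n+1}) = (x₁x_n + 13y₁y_n, x₁y_n + y₁x_n) repeatedly.
  From (x_1, y_1) = (649, 180): x_2 = 649·649 + 13·180·180 = 842401; y_2 = 649·180 + 180·649 = 233640.
Step 3: Verify x_2² - 13·y_2² = 709639444801 - 709639444800 = 1 (should be 1). ✓

(x_1, y_1) = (649, 180); (x_2, y_2) = (842401, 233640).


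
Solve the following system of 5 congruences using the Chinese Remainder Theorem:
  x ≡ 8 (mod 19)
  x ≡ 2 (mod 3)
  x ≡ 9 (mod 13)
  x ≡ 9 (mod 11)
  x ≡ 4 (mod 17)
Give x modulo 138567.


Product of moduli M = 19 · 3 · 13 · 11 · 17 = 138567.
Merge one congruence at a time:
  Start: x ≡ 8 (mod 19).
  Combine with x ≡ 2 (mod 3); new modulus lcm = 57.
    Write x = 8 + 19·t and substitute into x ≡ 2 (mod 3): 19·t ≡ 2 − 8 = -6 (mod 3).
    Reduce coefficients mod 3: 1·t ≡ 0 (mod 3).
    So t ≡ 0 (mod 3).
    Then x = 8 + 19·0 = 8, valid modulo lcm(19, 3) = 57: x ≡ 8 (mod 57).
  Combine with x ≡ 9 (mod 13); new modulus lcm = 741.
    Write x = 8 + 57·t and substitute into x ≡ 9 (mod 13): 57·t ≡ 9 − 8 = 1 (mod 13).
    Reduce coefficients mod 13: 5·t ≡ 1 (mod 13).
    The inverse of 5 mod 13 is 8 (since 5·8 = 40 = 3·13 + 1), so t ≡ 8·1 = 8 ≡ 8 (mod 13).
    Then x = 8 + 57·8 = 464, valid modulo lcm(57, 13) = 741: x ≡ 464 (mod 741).
  Combine with x ≡ 9 (mod 11); new modulus lcm = 8151.
    Write x = 464 + 741·t and substitute into x ≡ 9 (mod 11): 741·t ≡ 9 − 464 = -455 (mod 11).
    Reduce coefficients mod 11: 4·t ≡ 7 (mod 11).
    The inverse of 4 mod 11 is 3 (since 4·3 = 12 = 1·11 + 1), so t ≡ 3·7 = 21 ≡ 10 (mod 11).
    Then x = 464 + 741·10 = 7874, valid modulo lcm(741, 11) = 8151: x ≡ 7874 (mod 8151).
  Combine with x ≡ 4 (mod 17); new modulus lcm = 138567.
    Write x = 7874 + 8151·t and substitute into x ≡ 4 (mod 17): 8151·t ≡ 4 − 7874 = -7870 (mod 17).
    Reduce coefficients mod 17: 8·t ≡ 1 (mod 17).
    The inverse of 8 mod 17 is 15 (since 8·15 = 120 = 7·17 + 1), so t ≡ 15·1 = 15 ≡ 15 (mod 17).
    Then x = 7874 + 8151·15 = 130139, valid modulo lcm(8151, 17) = 138567: x ≡ 130139 (mod 138567).
Verify against each original: 130139 mod 19 = 8, 130139 mod 3 = 2, 130139 mod 13 = 9, 130139 mod 11 = 9, 130139 mod 17 = 4.

x ≡ 130139 (mod 138567).


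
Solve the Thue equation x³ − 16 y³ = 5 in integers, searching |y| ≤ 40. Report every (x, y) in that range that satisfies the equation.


The equation is x³ - 16y³ = 5. For fixed y, x³ = 16·y³ + 5, so a solution requires the RHS to be a perfect cube.
Strategy: iterate y from -40 to 40, compute RHS = 16·y³ + 5, and check whether it is a (positive or negative) perfect cube.
Check small values of y:
  y = 0: RHS = 5 is not a perfect cube.
  y = 1: RHS = 21 is not a perfect cube.
  y = -1: RHS = -11 is not a perfect cube.
  y = 2: RHS = 133 is not a perfect cube.
  y = -2: RHS = -123 is not a perfect cube.
  y = 3: RHS = 437 is not a perfect cube.
  y = -3: RHS = -427 is not a perfect cube.
Continuing the search up to |y| = 40 finds no solutions either.
No (x, y) in the scanned range satisfies the equation.

No integer solutions with |y| ≤ 40.


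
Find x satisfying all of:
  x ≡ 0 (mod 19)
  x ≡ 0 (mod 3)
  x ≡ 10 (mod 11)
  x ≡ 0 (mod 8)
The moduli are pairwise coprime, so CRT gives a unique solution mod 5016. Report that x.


Product of moduli M = 19 · 3 · 11 · 8 = 5016.
Merge one congruence at a time:
  Start: x ≡ 0 (mod 19).
  Combine with x ≡ 0 (mod 3); new modulus lcm = 57.
    Write x = 0 + 19·t and substitute into x ≡ 0 (mod 3): 19·t ≡ 0 − 0 = 0 (mod 3).
    Reduce coefficients mod 3: 1·t ≡ 0 (mod 3).
    So t ≡ 0 (mod 3).
    Then x = 0 + 19·0 = 0, valid modulo lcm(19, 3) = 57: x ≡ 0 (mod 57).
  Combine with x ≡ 10 (mod 11); new modulus lcm = 627.
    Write x = 0 + 57·t and substitute into x ≡ 10 (mod 11): 57·t ≡ 10 − 0 = 10 (mod 11).
    Reduce coefficients mod 11: 2·t ≡ 10 (mod 11).
    The inverse of 2 mod 11 is 6 (since 2·6 = 12 = 1·11 + 1), so t ≡ 6·10 = 60 ≡ 5 (mod 11).
    Then x = 0 + 57·5 = 285, valid modulo lcm(57, 11) = 627: x ≡ 285 (mod 627).
  Combine with x ≡ 0 (mod 8); new modulus lcm = 5016.
    Write x = 285 + 627·t and substitute into x ≡ 0 (mod 8): 627·t ≡ 0 − 285 = -285 (mod 8).
    Reduce coefficients mod 8: 3·t ≡ 3 (mod 8).
    The inverse of 3 mod 8 is 3 (since 3·3 = 9 = 1·8 + 1), so t ≡ 3·3 = 9 ≡ 1 (mod 8).
    Then x = 285 + 627·1 = 912, valid modulo lcm(627, 8) = 5016: x ≡ 912 (mod 5016).
Verify against each original: 912 mod 19 = 0, 912 mod 3 = 0, 912 mod 11 = 10, 912 mod 8 = 0.

x ≡ 912 (mod 5016).


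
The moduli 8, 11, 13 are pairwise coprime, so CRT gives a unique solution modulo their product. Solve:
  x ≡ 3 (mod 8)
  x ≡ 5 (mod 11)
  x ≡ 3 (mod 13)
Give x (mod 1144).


Moduli 8, 11, 13 are pairwise coprime; by CRT there is a unique solution modulo M = 8 · 11 · 13 = 1144.
Solve pairwise, accumulating the modulus:
  Start with x ≡ 3 (mod 8).
  Combine with x ≡ 5 (mod 11): since gcd(8, 11) = 1, we get a unique residue mod 88.
    Write x = 3 + 8·t and substitute into x ≡ 5 (mod 11): 8·t ≡ 5 − 3 = 2 (mod 11).
    The inverse of 8 mod 11 is 7 (since 8·7 = 56 = 5·11 + 1), so t ≡ 7·2 = 14 ≡ 3 (mod 11).
    Then x = 3 + 8·3 = 27, valid modulo lcm(8, 11) = 88: x ≡ 27 (mod 88).
  Combine with x ≡ 3 (mod 13): since gcd(88, 13) = 1, we get a unique residue mod 1144.
    Write x = 27 + 88·t and substitute into x ≡ 3 (mod 13): 88·t ≡ 3 − 27 = -24 (mod 13).
    Reduce coefficients mod 13: 10·t ≡ 2 (mod 13).
    The inverse of 10 mod 13 is 4 (since 10·4 = 40 = 3·13 + 1), so t ≡ 4·2 = 8 ≡ 8 (mod 13).
    Then x = 27 + 88·8 = 731, valid modulo lcm(88, 13) = 1144: x ≡ 731 (mod 1144).
Verify: 731 mod 8 = 3 ✓, 731 mod 11 = 5 ✓, 731 mod 13 = 3 ✓.

x ≡ 731 (mod 1144).


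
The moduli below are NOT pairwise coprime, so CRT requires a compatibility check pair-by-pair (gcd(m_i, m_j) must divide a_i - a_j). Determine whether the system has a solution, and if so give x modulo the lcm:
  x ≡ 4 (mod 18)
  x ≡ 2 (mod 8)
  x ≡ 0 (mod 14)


Moduli 18, 8, 14 are not pairwise coprime, so CRT works modulo lcm(m_i) when all pairwise compatibility conditions hold.
Pairwise compatibility: gcd(m_i, m_j) must divide a_i - a_j for every pair.
Merge one congruence at a time:
  Start: x ≡ 4 (mod 18).
  Combine with x ≡ 2 (mod 8): gcd(18, 8) = 2; 2 - 4 = -2, which IS divisible by 2, so compatible.
    Write x = 4 + 18·t and substitute into x ≡ 2 (mod 8): 18·t ≡ 2 − 4 = -2 (mod 8).
    Divide the congruence (and modulus) by g = 2: 9·t ≡ -1 (mod 4).
    Reduce coefficients mod 4: 1·t ≡ 3 (mod 4).
    So t ≡ 3 (mod 4).
    Then x = 4 + 18·3 = 58, valid modulo lcm(18, 8) = 72: x ≡ 58 (mod 72).
  Combine with x ≡ 0 (mod 14): gcd(72, 14) = 2; 0 - 58 = -58, which IS divisible by 2, so compatible.
    Write x = 58 + 72·t and substitute into x ≡ 0 (mod 14): 72·t ≡ 0 − 58 = -58 (mod 14).
    Divide the congruence (and modulus) by g = 2: 36·t ≡ -29 (mod 7).
    Reduce coefficients mod 7: 1·t ≡ 6 (mod 7).
    So t ≡ 6 (mod 7).
    Then x = 58 + 72·6 = 490, valid modulo lcm(72, 14) = 504: x ≡ 490 (mod 504).
Verify: 490 mod 18 = 4, 490 mod 8 = 2, 490 mod 14 = 0.

x ≡ 490 (mod 504).


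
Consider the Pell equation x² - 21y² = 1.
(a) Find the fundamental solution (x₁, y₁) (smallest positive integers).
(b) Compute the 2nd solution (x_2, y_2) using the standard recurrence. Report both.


Step 1: Find the fundamental solution (x₁, y₁) of x² - 21y² = 1.
  Expand √21 as a continued fraction. a₀ = ⌊√21⌋ = 4; iterate m_{k+1} = d_k·a_k − m_k, d_{k+1} = (21 − m_{k+1}²)/d_k, a_{k+1} = ⌊(a₀ + m_{k+1})/d_{k+1}⌋ (starting m₀ = 0, d₀ = 1), with convergents p_k = a_k·p_{k-1} + p_{k-2}, q_k = a_k·q_{k-1} + q_{k-2} (p₋₁ = 1, q₋₁ = 0):
  k = 0: a₀ = 4; p₀/q₀ = 4/1; p₀² − 21·q₀² = 16 − 21 = -5.
  k = 1: m = 4, d = 5, a = ⌊(4 + 4)/5⌋ = 1; p/q = (1·4 + 1)/(1·1 + 0) = 5/1; p² − 21·q² = 25 − 21 = 4.
  k = 2: m = 1, d = 4, a = ⌊(4 + 1)/4⌋ = 1; p/q = (1·5 + 4)/(1·1 + 1) = 9/2; p² − 21·q² = 81 − 84 = -3.
  k = 3: m = 3, d = 3, a = ⌊(4 + 3)/3⌋ = 2; p/q = (2·9 + 5)/(2·2 + 1) = 23/5; p² − 21·q² = 529 − 525 = 4.
  k = 4: m = 3, d = 4, a = ⌊(4 + 3)/4⌋ = 1; p/q = (1·23 + 9)/(1·5 + 2) = 32/7; p² − 21·q² = 1024 − 1029 = -5.
  k = 5: m = 1, d = 5, a = ⌊(4 + 1)/5⌋ = 1; p/q = (1·32 + 23)/(1·7 + 5) = 55/12; p² − 21·q² = 3025 − 3024 = 1.
  The first convergent with p² − 21·q² = 1 gives the fundamental solution (x₁, y₁) = (55, 12).
Step 2: Apply the recurrence (x_{n+1}, y_{n+1}) = (x₁x_n + 21y₁y_n, x₁y_n + y₁x_n) repeatedly.
  From (x_1, y_1) = (55, 12): x_2 = 55·55 + 21·12·12 = 6049; y_2 = 55·12 + 12·55 = 1320.
Step 3: Verify x_2² - 21·y_2² = 36590401 - 36590400 = 1 (should be 1). ✓

(x_1, y_1) = (55, 12); (x_2, y_2) = (6049, 1320).


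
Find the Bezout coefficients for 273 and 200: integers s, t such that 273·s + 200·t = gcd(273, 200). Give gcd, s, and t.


Euclidean algorithm on (273, 200) — divide until remainder is 0:
  273 = 1 · 200 + 73
  200 = 2 · 73 + 54
  73 = 1 · 54 + 19
  54 = 2 · 19 + 16
  19 = 1 · 16 + 3
  16 = 5 · 3 + 1
  3 = 3 · 1 + 0
gcd(273, 200) = 1.
Track Bezout coefficients alongside the remainders: start with r₀ = 273 = a·1 + b·0 (s = 1, t = 0) and r₁ = 200 = a·0 + b·1 (s = 0, t = 1); each new remainder r_{k+1} = r_{k-1} − q_k·r_k inherits s_{k+1} = s_{k-1} − q_k·s_k, t_{k+1} = t_{k-1} − q_k·t_k, so r_k = a·s_k + b·t_k at every step:
  q = 1: r = 73, s = 1 − 1·0 = 1, t = 0 − 1·1 = -1  (check: 273·1 + 200·(-1) = 73)
  q = 2: r = 54, s = 0 − 2·1 = -2, t = 1 − 2·(-1) = 3  (check: 273·(-2) + 200·3 = 54)
  q = 1: r = 19, s = 1 − 1·(-2) = 3, t = -1 − 1·3 = -4  (check: 273·3 + 200·(-4) = 19)
  q = 2: r = 16, s = -2 − 2·3 = -8, t = 3 − 2·(-4) = 11  (check: 273·(-8) + 200·11 = 16)
  q = 1: r = 3, s = 3 − 1·(-8) = 11, t = -4 − 1·11 = -15  (check: 273·11 + 200·(-15) = 3)
  q = 5: r = 1, s = -8 − 5·11 = -63, t = 11 − 5·(-15) = 86  (check: 273·(-63) + 200·86 = 1)
The row with r = 1 (the gcd) gives the Bezout coefficients s = -63, t = 86.
Result: 273 · (-63) + 200 · (86) = 1.

gcd(273, 200) = 1; s = -63, t = 86 (check: 273·(-63) + 200·86 = 1).


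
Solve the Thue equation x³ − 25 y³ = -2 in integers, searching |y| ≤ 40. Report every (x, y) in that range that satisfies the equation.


The equation is x³ - 25y³ = -2. For fixed y, x³ = 25·y³ − 2, so a solution requires the RHS to be a perfect cube.
Strategy: iterate y from -40 to 40, compute RHS = 25·y³ − 2, and check whether it is a (positive or negative) perfect cube.
Check small values of y:
  y = 0: RHS = -2 is not a perfect cube.
  y = 1: RHS = 23 is not a perfect cube.
  y = -1: RHS = -27 = (-3)³ ⇒ x = -3 works.
  y = 2: RHS = 198 is not a perfect cube.
  y = -2: RHS = -202 is not a perfect cube.
  y = 3: RHS = 673 is not a perfect cube.
  y = -3: RHS = -677 is not a perfect cube.
Continuing the search up to |y| = 40 finds no further solutions beyond those listed.
Collected solutions: (-3, -1).

Solutions (with |y| ≤ 40): (-3, -1).


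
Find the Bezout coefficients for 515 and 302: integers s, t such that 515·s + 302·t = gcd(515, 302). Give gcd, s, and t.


Euclidean algorithm on (515, 302) — divide until remainder is 0:
  515 = 1 · 302 + 213
  302 = 1 · 213 + 89
  213 = 2 · 89 + 35
  89 = 2 · 35 + 19
  35 = 1 · 19 + 16
  19 = 1 · 16 + 3
  16 = 5 · 3 + 1
  3 = 3 · 1 + 0
gcd(515, 302) = 1.
Track Bezout coefficients alongside the remainders: start with r₀ = 515 = a·1 + b·0 (s = 1, t = 0) and r₁ = 302 = a·0 + b·1 (s = 0, t = 1); each new remainder r_{k+1} = r_{k-1} − q_k·r_k inherits s_{k+1} = s_{k-1} − q_k·s_k, t_{k+1} = t_{k-1} − q_k·t_k, so r_k = a·s_k + b·t_k at every step:
  q = 1: r = 213, s = 1 − 1·0 = 1, t = 0 − 1·1 = -1  (check: 515·1 + 302·(-1) = 213)
  q = 1: r = 89, s = 0 − 1·1 = -1, t = 1 − 1·(-1) = 2  (check: 515·(-1) + 302·2 = 89)
  q = 2: r = 35, s = 1 − 2·(-1) = 3, t = -1 − 2·2 = -5  (check: 515·3 + 302·(-5) = 35)
  q = 2: r = 19, s = -1 − 2·3 = -7, t = 2 − 2·(-5) = 12  (check: 515·(-7) + 302·12 = 19)
  q = 1: r = 16, s = 3 − 1·(-7) = 10, t = -5 − 1·12 = -17  (check: 515·10 + 302·(-17) = 16)
  q = 1: r = 3, s = -7 − 1·10 = -17, t = 12 − 1·(-17) = 29  (check: 515·(-17) + 302·29 = 3)
  q = 5: r = 1, s = 10 − 5·(-17) = 95, t = -17 − 5·29 = -162  (check: 515·95 + 302·(-162) = 1)
The row with r = 1 (the gcd) gives the Bezout coefficients s = 95, t = -162.
Result: 515 · (95) + 302 · (-162) = 1.

gcd(515, 302) = 1; s = 95, t = -162 (check: 515·95 + 302·(-162) = 1).


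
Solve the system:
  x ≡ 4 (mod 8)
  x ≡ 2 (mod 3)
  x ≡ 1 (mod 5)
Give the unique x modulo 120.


Moduli 8, 3, 5 are pairwise coprime; by CRT there is a unique solution modulo M = 8 · 3 · 5 = 120.
Solve pairwise, accumulating the modulus:
  Start with x ≡ 4 (mod 8).
  Combine with x ≡ 2 (mod 3): since gcd(8, 3) = 1, we get a unique residue mod 24.
    Write x = 4 + 8·t and substitute into x ≡ 2 (mod 3): 8·t ≡ 2 − 4 = -2 (mod 3).
    Reduce coefficients mod 3: 2·t ≡ 1 (mod 3).
    The inverse of 2 mod 3 is 2 (since 2·2 = 4 = 1·3 + 1), so t ≡ 2·1 = 2 ≡ 2 (mod 3).
    Then x = 4 + 8·2 = 20, valid modulo lcm(8, 3) = 24: x ≡ 20 (mod 24).
  Combine with x ≡ 1 (mod 5): since gcd(24, 5) = 1, we get a unique residue mod 120.
    Write x = 20 + 24·t and substitute into x ≡ 1 (mod 5): 24·t ≡ 1 − 20 = -19 (mod 5).
    Reduce coefficients mod 5: 4·t ≡ 1 (mod 5).
    The inverse of 4 mod 5 is 4 (since 4·4 = 16 = 3·5 + 1), so t ≡ 4·1 = 4 ≡ 4 (mod 5).
    Then x = 20 + 24·4 = 116, valid modulo lcm(24, 5) = 120: x ≡ 116 (mod 120).
Verify: 116 mod 8 = 4 ✓, 116 mod 3 = 2 ✓, 116 mod 5 = 1 ✓.

x ≡ 116 (mod 120).


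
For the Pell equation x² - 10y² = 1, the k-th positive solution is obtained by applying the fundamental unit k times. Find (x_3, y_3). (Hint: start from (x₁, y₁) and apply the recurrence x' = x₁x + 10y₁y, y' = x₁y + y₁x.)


Step 1: Find the fundamental solution (x₁, y₁) of x² - 10y² = 1.
  Expand √10 as a continued fraction. a₀ = ⌊√10⌋ = 3; iterate m_{k+1} = d_k·a_k − m_k, d_{k+1} = (10 − m_{k+1}²)/d_k, a_{k+1} = ⌊(a₀ + m_{k+1})/d_{k+1}⌋ (starting m₀ = 0, d₀ = 1), with convergents p_k = a_k·p_{k-1} + p_{k-2}, q_k = a_k·q_{k-1} + q_{k-2} (p₋₁ = 1, q₋₁ = 0):
  k = 0: a₀ = 3; p₀/q₀ = 3/1; p₀² − 10·q₀² = 9 − 10 = -1.
  k = 1: m = 3, d = 1, a = ⌊(3 + 3)/1⌋ = 6; p/q = (6·3 + 1)/(6·1 + 0) = 19/6; p² − 10·q² = 361 − 360 = 1.
  The first convergent with p² − 10·q² = 1 gives the fundamental solution (x₁, y₁) = (19, 6).
Step 2: Apply the recurrence (x_{n+1}, y_{n+1}) = (x₁x_n + 10y₁y_n, x₁y_n + y₁x_n) repeatedly.
  From (x_1, y_1) = (19, 6): x_2 = 19·19 + 10·6·6 = 721; y_2 = 19·6 + 6·19 = 228.
  From (x_2, y_2) = (721, 228): x_3 = 19·721 + 10·6·228 = 27379; y_3 = 19·228 + 6·721 = 8658.
Step 3: Verify x_3² - 10·y_3² = 749609641 - 749609640 = 1 (should be 1). ✓

(x_1, y_1) = (19, 6); (x_3, y_3) = (27379, 8658).


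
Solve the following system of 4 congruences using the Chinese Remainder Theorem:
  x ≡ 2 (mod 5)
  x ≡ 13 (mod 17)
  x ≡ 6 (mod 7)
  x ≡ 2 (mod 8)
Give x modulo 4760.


Product of moduli M = 5 · 17 · 7 · 8 = 4760.
Merge one congruence at a time:
  Start: x ≡ 2 (mod 5).
  Combine with x ≡ 13 (mod 17); new modulus lcm = 85.
    Write x = 2 + 5·t and substitute into x ≡ 13 (mod 17): 5·t ≡ 13 − 2 = 11 (mod 17).
    The inverse of 5 mod 17 is 7 (since 5·7 = 35 = 2·17 + 1), so t ≡ 7·11 = 77 ≡ 9 (mod 17).
    Then x = 2 + 5·9 = 47, valid modulo lcm(5, 17) = 85: x ≡ 47 (mod 85).
  Combine with x ≡ 6 (mod 7); new modulus lcm = 595.
    Write x = 47 + 85·t and substitute into x ≡ 6 (mod 7): 85·t ≡ 6 − 47 = -41 (mod 7).
    Reduce coefficients mod 7: 1·t ≡ 1 (mod 7).
    So t ≡ 1 (mod 7).
    Then x = 47 + 85·1 = 132, valid modulo lcm(85, 7) = 595: x ≡ 132 (mod 595).
  Combine with x ≡ 2 (mod 8); new modulus lcm = 4760.
    Write x = 132 + 595·t and substitute into x ≡ 2 (mod 8): 595·t ≡ 2 − 132 = -130 (mod 8).
    Reduce coefficients mod 8: 3·t ≡ 6 (mod 8).
    The inverse of 3 mod 8 is 3 (since 3·3 = 9 = 1·8 + 1), so t ≡ 3·6 = 18 ≡ 2 (mod 8).
    Then x = 132 + 595·2 = 1322, valid modulo lcm(595, 8) = 4760: x ≡ 1322 (mod 4760).
Verify against each original: 1322 mod 5 = 2, 1322 mod 17 = 13, 1322 mod 7 = 6, 1322 mod 8 = 2.

x ≡ 1322 (mod 4760).
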